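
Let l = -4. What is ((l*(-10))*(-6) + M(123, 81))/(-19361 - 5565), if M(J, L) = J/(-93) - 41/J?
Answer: 11237/1159059 ≈ 0.0096949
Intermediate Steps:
M(J, L) = -41/J - J/93 (M(J, L) = J*(-1/93) - 41/J = -J/93 - 41/J = -41/J - J/93)
((l*(-10))*(-6) + M(123, 81))/(-19361 - 5565) = (-4*(-10)*(-6) + (-41/123 - 1/93*123))/(-19361 - 5565) = (40*(-6) + (-41*1/123 - 41/31))/(-24926) = (-240 + (-1/3 - 41/31))*(-1/24926) = (-240 - 154/93)*(-1/24926) = -22474/93*(-1/24926) = 11237/1159059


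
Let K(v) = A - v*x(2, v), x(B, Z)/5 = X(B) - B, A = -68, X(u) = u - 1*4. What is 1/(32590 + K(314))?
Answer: 1/38802 ≈ 2.5772e-5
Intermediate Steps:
X(u) = -4 + u (X(u) = u - 4 = -4 + u)
x(B, Z) = -20 (x(B, Z) = 5*((-4 + B) - B) = 5*(-4) = -20)
K(v) = -68 + 20*v (K(v) = -68 - v*(-20) = -68 - (-20)*v = -68 + 20*v)
1/(32590 + K(314)) = 1/(32590 + (-68 + 20*314)) = 1/(32590 + (-68 + 6280)) = 1/(32590 + 6212) = 1/38802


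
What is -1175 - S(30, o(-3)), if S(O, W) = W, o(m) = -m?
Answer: -1178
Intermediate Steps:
-1175 - S(30, o(-3)) = -1175 - (-1)*(-3) = -1175 - 1*3 = -1175 - 3 = -1178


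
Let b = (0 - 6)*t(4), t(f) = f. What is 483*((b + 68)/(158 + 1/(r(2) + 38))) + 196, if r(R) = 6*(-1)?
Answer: 1671236/5057 ≈ 330.48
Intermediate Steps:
r(R) = -6
b = -24 (b = (0 - 6)*4 = -6*4 = -24)
483*((b + 68)/(158 + 1/(r(2) + 38))) + 196 = 483*((-24 + 68)/(158 + 1/(-6 + 38))) + 196 = 483*(44/(158 + 1/32)) + 196 = 483*(44/(5057/32)) + 196 = 483*(44*(32/5057)) + 196 = 483*(1408/5057) + 196 = 680064/5057 + 196 = 1671236/5057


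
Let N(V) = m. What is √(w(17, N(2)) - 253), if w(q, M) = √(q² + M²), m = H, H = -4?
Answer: √(-253 + √305) ≈ 15.347*I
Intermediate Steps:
m = -4
N(V) = -4
w(q, M) = √(M² + q²)
√(w(17, N(2)) - 253) = √(√((-4)² + 17²) - 253) = √(√(16 + 289) - 253) = √(√305 - 253) = √(-253 + √305)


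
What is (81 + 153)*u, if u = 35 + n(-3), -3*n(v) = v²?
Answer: 7488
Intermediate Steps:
n(v) = -v²/3
u = 32 (u = 35 - ⅓*(-3)² = 35 - ⅓*9 = 35 - 3 = 32)
(81 + 153)*u = (81 + 153)*32 = 234*32 = 7488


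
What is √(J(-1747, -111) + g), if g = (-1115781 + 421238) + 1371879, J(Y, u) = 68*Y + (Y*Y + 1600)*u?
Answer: I*√338392059 ≈ 18395.0*I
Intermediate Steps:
J(Y, u) = 68*Y + u*(1600 + Y²) (J(Y, u) = 68*Y + (Y² + 1600)*u = 68*Y + (1600 + Y²)*u = 68*Y + u*(1600 + Y²))
g = 677336 (g = -694543 + 1371879 = 677336)
√(J(-1747, -111) + g) = √((68*(-1747) + 1600*(-111) - 111*(-1747)²) + 677336) = √((-118796 - 177600 - 111*3052009) + 677336) = √((-118796 - 177600 - 338772999) + 677336) = √(-339069395 + 677336) = √(-338392059) = I*√338392059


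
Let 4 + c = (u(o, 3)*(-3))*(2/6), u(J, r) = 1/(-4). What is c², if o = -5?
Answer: 225/16 ≈ 14.063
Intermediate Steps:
u(J, r) = -¼ (u(J, r) = 1*(-¼) = -¼)
c = -15/4 (c = -4 + (-¼*(-3))*(2/6) = -4 + 3*(2*(⅙))/4 = -4 + (¾)*(⅓) = -4 + ¼ = -15/4 ≈ -3.7500)
c² = (-15/4)² = 225/16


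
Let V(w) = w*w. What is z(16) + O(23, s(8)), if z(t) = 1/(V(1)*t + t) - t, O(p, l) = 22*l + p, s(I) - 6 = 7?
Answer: 9377/32 ≈ 293.03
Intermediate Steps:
s(I) = 13 (s(I) = 6 + 7 = 13)
V(w) = w²
O(p, l) = p + 22*l
z(t) = 1/(2*t) - t (z(t) = 1/(1²*t + t) - t = 1/(1*t + t) - t = 1/(t + t) - t = 1/(2*t) - t)
z(16) + O(23, s(8)) = ((½)/16 - 1*16) + (23 + 22*13) = ((½)*(1/16) - 16) + (23 + 286) = (1/32 - 16) + 309 = -511/32 + 309 = 9377/32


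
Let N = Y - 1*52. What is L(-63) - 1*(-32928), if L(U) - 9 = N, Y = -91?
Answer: 32794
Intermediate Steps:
N = -143 (N = -91 - 1*52 = -91 - 52 = -143)
L(U) = -134 (L(U) = 9 - 143 = -134)
L(-63) - 1*(-32928) = -134 - 1*(-32928) = -134 + 32928 = 32794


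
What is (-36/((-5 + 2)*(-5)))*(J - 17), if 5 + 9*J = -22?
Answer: 48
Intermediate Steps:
J = -3 (J = -5/9 + (⅑)*(-22) = -5/9 - 22/9 = -3)
(-36/((-5 + 2)*(-5)))*(J - 17) = (-36/((-5 + 2)*(-5)))*(-3 - 17) = (-36/(-3*(-5)))*(-20) = (-36/15)*(-20) = ((1/15)*(-36))*(-20) = -12/5*(-20) = 48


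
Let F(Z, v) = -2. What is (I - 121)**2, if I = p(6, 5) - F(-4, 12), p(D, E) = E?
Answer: 12996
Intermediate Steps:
I = 7 (I = 5 - 1*(-2) = 5 + 2 = 7)
(I - 121)**2 = (7 - 121)**2 = (-114)**2 = 12996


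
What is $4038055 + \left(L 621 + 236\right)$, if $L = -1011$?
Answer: $3410460$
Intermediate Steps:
$4038055 + \left(L 621 + 236\right) = 4038055 + \left(\left(-1011\right) 621 + 236\right) = 4038055 + \left(-627831 + 236\right) = 4038055 - 627595 = 3410460$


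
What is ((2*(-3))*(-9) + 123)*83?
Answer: 14691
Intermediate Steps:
((2*(-3))*(-9) + 123)*83 = (-6*(-9) + 123)*83 = (54 + 123)*83 = 177*83 = 14691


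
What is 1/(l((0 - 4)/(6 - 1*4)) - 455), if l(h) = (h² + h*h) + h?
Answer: -1/449 ≈ -0.0022272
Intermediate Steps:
l(h) = h + 2*h² (l(h) = (h² + h²) + h = 2*h² + h = h + 2*h²)
1/(l((0 - 4)/(6 - 1*4)) - 455) = 1/(((0 - 4)/(6 - 1*4))*(1 + 2*((0 - 4)/(6 - 1*4))) - 455) = 1/((-4/(6 - 4))*(1 + 2*(-4/(6 - 4))) - 455) = 1/((-4/2)*(1 + 2*(-4/2)) - 455) = 1/((-4*½)*(1 + 2*(-4*½)) - 455) = 1/(-2*(1 + 2*(-2)) - 455) = 1/(-2*(1 - 4) - 455) = 1/(-2*(-3) - 455) = 1/(6 - 455) = 1/(-449) = -1/449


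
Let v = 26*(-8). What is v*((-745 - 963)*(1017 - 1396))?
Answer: -134645056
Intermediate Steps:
v = -208
v*((-745 - 963)*(1017 - 1396)) = -208*(-745 - 963)*(1017 - 1396) = -(-355264)*(-379) = -208*647332 = -134645056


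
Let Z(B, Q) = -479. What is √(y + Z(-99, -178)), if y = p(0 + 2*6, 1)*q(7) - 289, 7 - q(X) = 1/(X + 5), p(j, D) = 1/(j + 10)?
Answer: I*√13376154/132 ≈ 27.707*I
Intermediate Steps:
p(j, D) = 1/(10 + j)
q(X) = 7 - 1/(5 + X) (q(X) = 7 - 1/(X + 5) = 7 - 1/(5 + X))
y = -76213/264 (y = ((34 + 7*7)/(5 + 7))/(10 + (0 + 2*6)) - 289 = ((34 + 49)/12)/(10 + (0 + 12)) - 289 = ((1/12)*83)/(10 + 12) - 289 = (83/12)/22 - 289 = (1/22)*(83/12) - 289 = 83/264 - 289 = -76213/264 ≈ -288.69)
√(y + Z(-99, -178)) = √(-76213/264 - 479) = √(-202669/264) = I*√13376154/132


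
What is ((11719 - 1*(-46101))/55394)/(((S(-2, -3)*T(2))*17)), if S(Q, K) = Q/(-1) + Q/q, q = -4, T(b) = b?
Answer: 5782/470849 ≈ 0.012280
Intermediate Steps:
S(Q, K) = -5*Q/4 (S(Q, K) = Q/(-1) + Q/(-4) = Q*(-1) + Q*(-¼) = -Q - Q/4 = -5*Q/4)
((11719 - 1*(-46101))/55394)/(((S(-2, -3)*T(2))*17)) = ((11719 - 1*(-46101))/55394)/(((-5/4*(-2)*2)*17)) = ((11719 + 46101)*(1/55394))/((((5/2)*2)*17)) = (57820*(1/55394))/((5*17)) = (28910/27697)/85 = (28910/27697)*(1/85) = 5782/470849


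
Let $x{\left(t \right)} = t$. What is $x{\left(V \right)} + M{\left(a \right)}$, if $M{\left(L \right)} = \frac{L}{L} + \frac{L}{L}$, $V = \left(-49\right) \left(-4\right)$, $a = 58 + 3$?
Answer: $198$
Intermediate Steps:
$a = 61$
$V = 196$
$M{\left(L \right)} = 2$ ($M{\left(L \right)} = 1 + 1 = 2$)
$x{\left(V \right)} + M{\left(a \right)} = 196 + 2 = 198$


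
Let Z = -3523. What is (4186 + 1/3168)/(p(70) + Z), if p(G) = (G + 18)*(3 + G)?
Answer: 13261249/9190368 ≈ 1.4430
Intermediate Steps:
p(G) = (3 + G)*(18 + G) (p(G) = (18 + G)*(3 + G) = (3 + G)*(18 + G))
(4186 + 1/3168)/(p(70) + Z) = (4186 + 1/3168)/((54 + 70² + 21*70) - 3523) = (4186 + 1/3168)/((54 + 4900 + 1470) - 3523) = 13261249/(3168*(6424 - 3523)) = (13261249/3168)/2901 = (13261249/3168)*(1/2901) = 13261249/9190368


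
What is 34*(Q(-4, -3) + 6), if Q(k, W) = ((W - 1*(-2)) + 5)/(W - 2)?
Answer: 884/5 ≈ 176.80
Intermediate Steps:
Q(k, W) = (7 + W)/(-2 + W) (Q(k, W) = ((W + 2) + 5)/(-2 + W) = ((2 + W) + 5)/(-2 + W) = (7 + W)/(-2 + W))
34*(Q(-4, -3) + 6) = 34*((7 - 3)/(-2 - 3) + 6) = 34*(4/(-5) + 6) = 34*(-⅕*4 + 6) = 34*(-⅘ + 6) = 34*(26/5) = 884/5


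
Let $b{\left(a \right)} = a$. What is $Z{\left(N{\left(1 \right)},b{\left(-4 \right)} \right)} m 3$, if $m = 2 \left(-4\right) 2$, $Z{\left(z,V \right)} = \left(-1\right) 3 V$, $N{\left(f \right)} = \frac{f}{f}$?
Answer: $-576$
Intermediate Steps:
$N{\left(f \right)} = 1$
$Z{\left(z,V \right)} = - 3 V$
$m = -16$ ($m = \left(-8\right) 2 = -16$)
$Z{\left(N{\left(1 \right)},b{\left(-4 \right)} \right)} m 3 = \left(-3\right) \left(-4\right) \left(-16\right) 3 = 12 \left(-16\right) 3 = \left(-192\right) 3 = -576$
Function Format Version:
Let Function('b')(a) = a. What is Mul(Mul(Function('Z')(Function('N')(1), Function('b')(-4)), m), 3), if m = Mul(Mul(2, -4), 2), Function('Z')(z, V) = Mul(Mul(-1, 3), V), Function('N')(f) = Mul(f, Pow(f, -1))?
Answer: -576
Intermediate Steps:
Function('N')(f) = 1
Function('Z')(z, V) = Mul(-3, V)
m = -16 (m = Mul(-8, 2) = -16)
Mul(Mul(Function('Z')(Function('N')(1), Function('b')(-4)), m), 3) = Mul(Mul(Mul(-3, -4), -16), 3) = Mul(Mul(12, -16), 3) = Mul(-192, 3) = -576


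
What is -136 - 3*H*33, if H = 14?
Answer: -1522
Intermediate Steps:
-136 - 3*H*33 = -136 - 3*14*33 = -136 - 42*33 = -136 - 1386 = -1522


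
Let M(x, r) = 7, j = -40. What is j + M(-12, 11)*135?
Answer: 905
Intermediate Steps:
j + M(-12, 11)*135 = -40 + 7*135 = -40 + 945 = 905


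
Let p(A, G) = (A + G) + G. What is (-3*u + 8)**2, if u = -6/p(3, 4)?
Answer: 11236/121 ≈ 92.859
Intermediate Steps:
p(A, G) = A + 2*G
u = -6/11 (u = -6/(3 + 2*4) = -6/(3 + 8) = -6/11 ≈ -0.54545)
(-3*u + 8)**2 = (-3*(-6/11) + 8)**2 = (18/11 + 8)**2 = (106/11)**2 = 11236/121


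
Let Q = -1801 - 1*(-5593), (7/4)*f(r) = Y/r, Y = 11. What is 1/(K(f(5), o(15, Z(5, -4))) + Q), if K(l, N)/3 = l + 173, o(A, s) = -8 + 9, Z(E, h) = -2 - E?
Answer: 35/151017 ≈ 0.00023176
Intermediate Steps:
f(r) = 44/(7*r) (f(r) = 4*(11/r)/7 = 44/(7*r))
o(A, s) = 1
Q = 3792 (Q = -1801 + 5593 = 3792)
K(l, N) = 519 + 3*l (K(l, N) = 3*(l + 173) = 3*(173 + l) = 519 + 3*l)
1/(K(f(5), o(15, Z(5, -4))) + Q) = 1/((519 + 3*((44/7)/5)) + 3792) = 1/((519 + 3*((44/7)*(1/5))) + 3792) = 1/((519 + 3*(44/35)) + 3792) = 1/((519 + 132/35) + 3792) = 1/(18297/35 + 3792) = 1/(151017/35) = 35/151017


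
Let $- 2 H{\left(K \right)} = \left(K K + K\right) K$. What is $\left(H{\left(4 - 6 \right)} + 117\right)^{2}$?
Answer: $14161$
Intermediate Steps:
$H{\left(K \right)} = - \frac{K \left(K + K^{2}\right)}{2}$ ($H{\left(K \right)} = - \frac{\left(K K + K\right) K}{2} = - \frac{\left(K^{2} + K\right) K}{2} = - \frac{\left(K + K^{2}\right) K}{2} = - \frac{K \left(K + K^{2}\right)}{2}$)
$\left(H{\left(4 - 6 \right)} + 117\right)^{2} = \left(\frac{\left(4 - 6\right)^{2} \left(-1 - \left(4 - 6\right)\right)}{2} + 117\right)^{2} = \left(\frac{\left(-2\right)^{2} \left(-1 - -2\right)}{2} + 117\right)^{2} = \left(\frac{1}{2} \cdot 4 \left(-1 + 2\right) + 117\right)^{2} = \left(\frac{1}{2} \cdot 4 \cdot 1 + 117\right)^{2} = \left(2 + 117\right)^{2} = 119^{2} = 14161$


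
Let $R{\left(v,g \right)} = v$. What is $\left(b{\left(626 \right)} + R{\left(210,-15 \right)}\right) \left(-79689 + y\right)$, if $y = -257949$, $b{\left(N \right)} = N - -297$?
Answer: $-382543854$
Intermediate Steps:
$b{\left(N \right)} = 297 + N$ ($b{\left(N \right)} = N + 297 = 297 + N$)
$\left(b{\left(626 \right)} + R{\left(210,-15 \right)}\right) \left(-79689 + y\right) = \left(\left(297 + 626\right) + 210\right) \left(-79689 - 257949\right) = \left(923 + 210\right) \left(-337638\right) = 1133 \left(-337638\right) = -382543854$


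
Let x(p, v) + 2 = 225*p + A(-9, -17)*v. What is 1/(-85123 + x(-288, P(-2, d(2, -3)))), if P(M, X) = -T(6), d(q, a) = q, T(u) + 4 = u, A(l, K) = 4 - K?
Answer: -1/149967 ≈ -6.6681e-6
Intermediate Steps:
T(u) = -4 + u
P(M, X) = -2 (P(M, X) = -(-4 + 6) = -1*2 = -2)
x(p, v) = -2 + 21*v + 225*p (x(p, v) = -2 + (225*p + (4 - 1*(-17))*v) = -2 + (225*p + (4 + 17)*v) = -2 + (225*p + 21*v) = -2 + (21*v + 225*p) = -2 + 21*v + 225*p)
1/(-85123 + x(-288, P(-2, d(2, -3)))) = 1/(-85123 + (-2 + 21*(-2) + 225*(-288))) = 1/(-85123 + (-2 - 42 - 64800)) = 1/(-85123 - 64844) = 1/(-149967) = -1/149967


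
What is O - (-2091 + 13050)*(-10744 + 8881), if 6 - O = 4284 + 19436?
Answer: 20392903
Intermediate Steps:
O = -23714 (O = 6 - (4284 + 19436) = 6 - 1*23720 = 6 - 23720 = -23714)
O - (-2091 + 13050)*(-10744 + 8881) = -23714 - (-2091 + 13050)*(-10744 + 8881) = -23714 - 10959*(-1863) = -23714 - 1*(-20416617) = -23714 + 20416617 = 20392903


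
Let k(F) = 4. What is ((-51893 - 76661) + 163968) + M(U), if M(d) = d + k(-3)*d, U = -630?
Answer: 32264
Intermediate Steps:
M(d) = 5*d (M(d) = d + 4*d = 5*d)
((-51893 - 76661) + 163968) + M(U) = ((-51893 - 76661) + 163968) + 5*(-630) = (-128554 + 163968) - 3150 = 35414 - 3150 = 32264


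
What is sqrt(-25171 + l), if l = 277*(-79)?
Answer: I*sqrt(47054) ≈ 216.92*I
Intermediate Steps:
l = -21883
sqrt(-25171 + l) = sqrt(-25171 - 21883) = sqrt(-47054) = I*sqrt(47054)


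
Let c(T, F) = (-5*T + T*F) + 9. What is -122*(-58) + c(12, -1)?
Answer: 7013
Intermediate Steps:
c(T, F) = 9 - 5*T + F*T (c(T, F) = (-5*T + F*T) + 9 = 9 - 5*T + F*T)
-122*(-58) + c(12, -1) = -122*(-58) + (9 - 5*12 - 1*12) = 7076 + (9 - 60 - 12) = 7076 - 63 = 7013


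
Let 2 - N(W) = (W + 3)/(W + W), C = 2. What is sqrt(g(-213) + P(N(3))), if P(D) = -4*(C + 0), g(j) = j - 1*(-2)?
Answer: I*sqrt(219) ≈ 14.799*I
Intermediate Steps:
g(j) = 2 + j (g(j) = j + 2 = 2 + j)
N(W) = 2 - (3 + W)/(2*W) (N(W) = 2 - (W + 3)/(W + W) = 2 - (3 + W)/(2*W))
P(D) = -8 (P(D) = -4*(2 + 0) = -4*2 = -8)
sqrt(g(-213) + P(N(3))) = sqrt((2 - 213) - 8) = sqrt(-211 - 8) = sqrt(-219) = I*sqrt(219)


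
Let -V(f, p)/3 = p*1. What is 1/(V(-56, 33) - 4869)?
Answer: -1/4968 ≈ -0.00020129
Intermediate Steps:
V(f, p) = -3*p
1/(V(-56, 33) - 4869) = 1/(-3*33 - 4869) = 1/(-99 - 4869) = 1/(-4968) = -1/4968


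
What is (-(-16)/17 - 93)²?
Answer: 2449225/289 ≈ 8474.8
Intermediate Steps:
(-(-16)/17 - 93)² = (-1*(-16/17) - 93)² = (16/17 - 93)² = (-1565/17)² = 2449225/289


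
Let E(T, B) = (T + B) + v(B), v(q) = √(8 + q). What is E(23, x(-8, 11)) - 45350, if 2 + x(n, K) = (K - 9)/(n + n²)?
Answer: -1269211/28 + 13*√7/14 ≈ -45327.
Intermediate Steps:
x(n, K) = -2 + (-9 + K)/(n + n²) (x(n, K) = -2 + (K - 9)/(n + n²) = -2 + (-9 + K)/(n + n²))
E(T, B) = B + T + √(8 + B) (E(T, B) = (T + B) + √(8 + B) = (B + T) + √(8 + B) = B + T + √(8 + B))
E(23, x(-8, 11)) - 45350 = ((-9 + 11 - 2*(-8) - 2*(-8)²)/((-8)*(1 - 8)) + 23 + √(8 + (-9 + 11 - 2*(-8) - 2*(-8)²)/((-8)*(1 - 8)))) - 45350 = (-⅛*(-9 + 11 + 16 - 2*64)/(-7) + 23 + √(8 - ⅛*(-9 + 11 + 16 - 2*64)/(-7))) - 45350 = (-⅛*(-⅐)*(-9 + 11 + 16 - 128) + 23 + √(8 - ⅛*(-⅐)*(-9 + 11 + 16 - 128))) - 45350 = (-⅛*(-⅐)*(-110) + 23 + √(8 - ⅛*(-⅐)*(-110))) - 45350 = (-55/28 + 23 + √(8 - 55/28)) - 45350 = (-55/28 + 23 + √(169/28)) - 45350 = (-55/28 + 23 + 13*√7/14) - 45350 = (589/28 + 13*√7/14) - 45350 = -1269211/28 + 13*√7/14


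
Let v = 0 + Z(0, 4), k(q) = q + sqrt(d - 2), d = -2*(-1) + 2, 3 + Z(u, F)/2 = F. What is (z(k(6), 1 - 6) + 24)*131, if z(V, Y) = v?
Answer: 3406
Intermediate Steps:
Z(u, F) = -6 + 2*F
d = 4 (d = 2 + 2 = 4)
k(q) = q + sqrt(2) (k(q) = q + sqrt(4 - 2) = q + sqrt(2))
v = 2 (v = 0 + (-6 + 2*4) = 0 + (-6 + 8) = 0 + 2 = 2)
z(V, Y) = 2
(z(k(6), 1 - 6) + 24)*131 = (2 + 24)*131 = 26*131 = 3406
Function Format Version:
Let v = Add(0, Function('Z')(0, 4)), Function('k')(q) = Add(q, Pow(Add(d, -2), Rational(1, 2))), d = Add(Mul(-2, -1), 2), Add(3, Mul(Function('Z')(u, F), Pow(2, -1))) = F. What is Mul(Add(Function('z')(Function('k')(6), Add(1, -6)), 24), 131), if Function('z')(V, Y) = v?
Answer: 3406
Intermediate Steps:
Function('Z')(u, F) = Add(-6, Mul(2, F))
d = 4 (d = Add(2, 2) = 4)
Function('k')(q) = Add(q, Pow(2, Rational(1, 2))) (Function('k')(q) = Add(q, Pow(Add(4, -2), Rational(1, 2))) = Add(q, Pow(2, Rational(1, 2))))
v = 2 (v = Add(0, Add(-6, Mul(2, 4))) = Add(0, Add(-6, 8)) = Add(0, 2) = 2)
Function('z')(V, Y) = 2
Mul(Add(Function('z')(Function('k')(6), Add(1, -6)), 24), 131) = Mul(Add(2, 24), 131) = Mul(26, 131) = 3406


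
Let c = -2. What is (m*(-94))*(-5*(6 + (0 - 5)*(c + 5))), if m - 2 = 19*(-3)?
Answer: 232650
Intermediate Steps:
m = -55 (m = 2 + 19*(-3) = 2 - 57 = -55)
(m*(-94))*(-5*(6 + (0 - 5)*(c + 5))) = (-55*(-94))*(-5*(6 + (0 - 5)*(-2 + 5))) = 5170*(-5*(6 - 5*3)) = 5170*(-5*(6 - 15)) = 5170*(-5*(-9)) = 5170*45 = 232650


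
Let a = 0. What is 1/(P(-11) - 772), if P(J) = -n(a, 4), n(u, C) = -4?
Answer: -1/768 ≈ -0.0013021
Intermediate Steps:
P(J) = 4 (P(J) = -1*(-4) = 4)
1/(P(-11) - 772) = 1/(4 - 772) = 1/(-768) = -1/768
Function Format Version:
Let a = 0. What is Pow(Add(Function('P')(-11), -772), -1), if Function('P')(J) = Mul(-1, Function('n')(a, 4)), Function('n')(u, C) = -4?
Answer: Rational(-1, 768) ≈ -0.0013021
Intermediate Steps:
Function('P')(J) = 4 (Function('P')(J) = Mul(-1, -4) = 4)
Pow(Add(Function('P')(-11), -772), -1) = Pow(Add(4, -772), -1) = Pow(-768, -1) = Rational(-1, 768)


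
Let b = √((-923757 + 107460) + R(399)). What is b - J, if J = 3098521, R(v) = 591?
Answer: -3098521 + 3*I*√90634 ≈ -3.0985e+6 + 903.16*I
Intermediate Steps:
b = 3*I*√90634 (b = √((-923757 + 107460) + 591) = √(-816297 + 591) = √(-815706) = 3*I*√90634 ≈ 903.16*I)
b - J = 3*I*√90634 - 1*3098521 = 3*I*√90634 - 3098521 = -3098521 + 3*I*√90634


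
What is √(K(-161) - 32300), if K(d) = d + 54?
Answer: I*√32407 ≈ 180.02*I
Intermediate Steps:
K(d) = 54 + d
√(K(-161) - 32300) = √((54 - 161) - 32300) = √(-107 - 32300) = √(-32407) = I*√32407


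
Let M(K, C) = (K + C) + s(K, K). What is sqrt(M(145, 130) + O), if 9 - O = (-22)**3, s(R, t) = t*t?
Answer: sqrt(31957) ≈ 178.77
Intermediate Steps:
s(R, t) = t**2
M(K, C) = C + K + K**2 (M(K, C) = (K + C) + K**2 = (C + K) + K**2 = C + K + K**2)
O = 10657 (O = 9 - 1*(-22)**3 = 9 - 1*(-10648) = 9 + 10648 = 10657)
sqrt(M(145, 130) + O) = sqrt((130 + 145 + 145**2) + 10657) = sqrt((130 + 145 + 21025) + 10657) = sqrt(21300 + 10657) = sqrt(31957)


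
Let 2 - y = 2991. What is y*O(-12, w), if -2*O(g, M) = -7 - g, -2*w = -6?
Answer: 14945/2 ≈ 7472.5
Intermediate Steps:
w = 3 (w = -½*(-6) = 3)
y = -2989 (y = 2 - 1*2991 = 2 - 2991 = -2989)
O(g, M) = 7/2 + g/2 (O(g, M) = -(-7 - g)/2 = 7/2 + g/2)
y*O(-12, w) = -2989*(7/2 + (½)*(-12)) = -2989*(7/2 - 6) = -2989*(-5/2) = 14945/2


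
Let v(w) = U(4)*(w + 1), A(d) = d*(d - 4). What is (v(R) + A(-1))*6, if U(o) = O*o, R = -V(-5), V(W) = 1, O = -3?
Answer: 30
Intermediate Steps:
A(d) = d*(-4 + d)
R = -1 (R = -1*1 = -1)
U(o) = -3*o
v(w) = -12 - 12*w (v(w) = (-3*4)*(w + 1) = -12*(1 + w) = -12 - 12*w)
(v(R) + A(-1))*6 = ((-12 - 12*(-1)) - (-4 - 1))*6 = ((-12 + 12) - 1*(-5))*6 = (0 + 5)*6 = 5*6 = 30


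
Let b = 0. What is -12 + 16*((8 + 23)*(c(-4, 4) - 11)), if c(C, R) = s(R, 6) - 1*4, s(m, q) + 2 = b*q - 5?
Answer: -10924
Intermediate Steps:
s(m, q) = -7 (s(m, q) = -2 + (0*q - 5) = -2 + (0 - 5) = -2 - 5 = -7)
c(C, R) = -11 (c(C, R) = -7 - 1*4 = -7 - 4 = -11)
-12 + 16*((8 + 23)*(c(-4, 4) - 11)) = -12 + 16*((8 + 23)*(-11 - 11)) = -12 + 16*(31*(-22)) = -12 + 16*(-682) = -12 - 10912 = -10924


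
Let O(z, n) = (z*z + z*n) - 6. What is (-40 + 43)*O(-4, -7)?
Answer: 114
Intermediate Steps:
O(z, n) = -6 + z² + n*z (O(z, n) = (z² + n*z) - 6 = -6 + z² + n*z)
(-40 + 43)*O(-4, -7) = (-40 + 43)*(-6 + (-4)² - 7*(-4)) = 3*(-6 + 16 + 28) = 3*38 = 114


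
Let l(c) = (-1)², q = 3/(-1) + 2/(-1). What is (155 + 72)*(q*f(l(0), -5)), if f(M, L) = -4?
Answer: 4540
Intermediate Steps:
q = -5 (q = 3*(-1) + 2*(-1) = -3 - 2 = -5)
l(c) = 1
(155 + 72)*(q*f(l(0), -5)) = (155 + 72)*(-5*(-4)) = 227*20 = 4540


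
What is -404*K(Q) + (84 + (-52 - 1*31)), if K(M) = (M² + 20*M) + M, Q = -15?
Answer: 36361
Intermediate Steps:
K(M) = M² + 21*M
-404*K(Q) + (84 + (-52 - 1*31)) = -(-6060)*(21 - 15) + (84 + (-52 - 1*31)) = -(-6060)*6 + (84 + (-52 - 31)) = -404*(-90) + (84 - 83) = 36360 + 1 = 36361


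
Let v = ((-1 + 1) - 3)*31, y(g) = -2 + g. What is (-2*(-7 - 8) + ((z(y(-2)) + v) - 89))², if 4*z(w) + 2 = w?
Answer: 94249/4 ≈ 23562.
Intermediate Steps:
v = -93 (v = (0 - 3)*31 = -3*31 = -93)
z(w) = -½ + w/4
(-2*(-7 - 8) + ((z(y(-2)) + v) - 89))² = (-2*(-7 - 8) + (((-½ + (-2 - 2)/4) - 93) - 89))² = (-2*(-15) + (((-½ + (¼)*(-4)) - 93) - 89))² = (30 + (((-½ - 1) - 93) - 89))² = (30 + ((-3/2 - 93) - 89))² = (30 + (-189/2 - 89))² = (30 - 367/2)² = (-307/2)² = 94249/4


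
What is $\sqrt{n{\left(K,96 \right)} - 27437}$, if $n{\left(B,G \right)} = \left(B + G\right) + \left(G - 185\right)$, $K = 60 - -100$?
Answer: $3 i \sqrt{3030} \approx 165.14 i$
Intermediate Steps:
$K = 160$ ($K = 60 + 100 = 160$)
$n{\left(B,G \right)} = -185 + B + 2 G$ ($n{\left(B,G \right)} = \left(B + G\right) + \left(-185 + G\right) = -185 + B + 2 G$)
$\sqrt{n{\left(K,96 \right)} - 27437} = \sqrt{\left(-185 + 160 + 2 \cdot 96\right) - 27437} = \sqrt{\left(-185 + 160 + 192\right) - 27437} = \sqrt{167 - 27437} = \sqrt{-27270} = 3 i \sqrt{3030}$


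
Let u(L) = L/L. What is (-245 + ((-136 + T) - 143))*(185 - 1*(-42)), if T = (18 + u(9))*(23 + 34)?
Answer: 126893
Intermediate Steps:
u(L) = 1
T = 1083 (T = (18 + 1)*(23 + 34) = 19*57 = 1083)
(-245 + ((-136 + T) - 143))*(185 - 1*(-42)) = (-245 + ((-136 + 1083) - 143))*(185 - 1*(-42)) = (-245 + (947 - 143))*(185 + 42) = (-245 + 804)*227 = 559*227 = 126893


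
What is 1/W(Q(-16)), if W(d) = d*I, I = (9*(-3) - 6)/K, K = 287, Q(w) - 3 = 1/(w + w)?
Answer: -9184/3135 ≈ -2.9295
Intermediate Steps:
Q(w) = 3 + 1/(2*w) (Q(w) = 3 + 1/(w + w) = 3 + 1/(2*w))
I = -33/287 (I = (9*(-3) - 6)/287 = (-27 - 6)*(1/287) = -33*1/287 = -33/287 ≈ -0.11498)
W(d) = -33*d/287 (W(d) = d*(-33/287) = -33*d/287)
1/W(Q(-16)) = 1/(-33*(3 + (½)/(-16))/287) = 1/(-33*(3 + (½)*(-1/16))/287) = 1/(-33*(3 - 1/32)/287) = 1/(-33/287*95/32) = 1/(-3135/9184) = -9184/3135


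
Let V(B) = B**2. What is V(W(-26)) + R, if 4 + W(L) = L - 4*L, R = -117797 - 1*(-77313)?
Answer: -35008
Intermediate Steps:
R = -40484 (R = -117797 + 77313 = -40484)
W(L) = -4 - 3*L (W(L) = -4 + (L - 4*L) = -4 - 3*L)
V(W(-26)) + R = (-4 - 3*(-26))**2 - 40484 = (-4 + 78)**2 - 40484 = 74**2 - 40484 = 5476 - 40484 = -35008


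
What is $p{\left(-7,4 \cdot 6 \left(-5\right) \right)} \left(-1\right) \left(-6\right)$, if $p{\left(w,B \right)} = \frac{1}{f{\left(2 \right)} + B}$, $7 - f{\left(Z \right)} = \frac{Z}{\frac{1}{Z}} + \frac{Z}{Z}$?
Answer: $- \frac{3}{59} \approx -0.050847$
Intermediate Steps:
$f{\left(Z \right)} = 6 - Z^{2}$ ($f{\left(Z \right)} = 7 - \left(\frac{Z}{\frac{1}{Z}} + \frac{Z}{Z}\right) = 7 - \left(Z Z + 1\right) = 7 - \left(Z^{2} + 1\right) = 7 - \left(1 + Z^{2}\right) = 6 - Z^{2}$)
$p{\left(w,B \right)} = \frac{1}{2 + B}$ ($p{\left(w,B \right)} = \frac{1}{\left(6 - 2^{2}\right) + B} = \frac{1}{\left(6 - 4\right) + B} = \frac{1}{2 + B}$)
$p{\left(-7,4 \cdot 6 \left(-5\right) \right)} \left(-1\right) \left(-6\right) = \frac{1}{2 + 4 \cdot 6 \left(-5\right)} \left(-1\right) \left(-6\right) = \frac{1}{2 + 24 \left(-5\right)} \left(-1\right) \left(-6\right) = \frac{1}{2 - 120} \left(-1\right) \left(-6\right) = \frac{1}{-118} \left(-1\right) \left(-6\right) = \left(- \frac{1}{118}\right) \left(-1\right) \left(-6\right) = \frac{1}{118} \left(-6\right) = - \frac{3}{59}$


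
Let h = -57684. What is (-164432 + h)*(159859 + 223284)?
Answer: -85102190588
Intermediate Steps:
(-164432 + h)*(159859 + 223284) = (-164432 - 57684)*(159859 + 223284) = -222116*383143 = -85102190588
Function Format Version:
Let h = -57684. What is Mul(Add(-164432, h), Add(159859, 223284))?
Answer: -85102190588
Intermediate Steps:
Mul(Add(-164432, h), Add(159859, 223284)) = Mul(Add(-164432, -57684), Add(159859, 223284)) = Mul(-222116, 383143) = -85102190588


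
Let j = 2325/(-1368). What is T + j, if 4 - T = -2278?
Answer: 1039817/456 ≈ 2280.3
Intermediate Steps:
T = 2282 (T = 4 - 1*(-2278) = 4 + 2278 = 2282)
j = -775/456 (j = 2325*(-1/1368) = -775/456 ≈ -1.6996)
T + j = 2282 - 775/456 = 1039817/456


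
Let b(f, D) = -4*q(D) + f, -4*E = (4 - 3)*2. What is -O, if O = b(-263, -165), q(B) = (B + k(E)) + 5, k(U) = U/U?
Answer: -373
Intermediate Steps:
E = -½ (E = -(4 - 3)*2/4 = -2/4 = -¼*2 = -½ ≈ -0.50000)
k(U) = 1
q(B) = 6 + B (q(B) = (B + 1) + 5 = (1 + B) + 5 = 6 + B)
b(f, D) = -24 + f - 4*D (b(f, D) = -4*(6 + D) + f = (-24 - 4*D) + f = -24 + f - 4*D)
O = 373 (O = -24 - 263 - 4*(-165) = -24 - 263 + 660 = 373)
-O = -1*373 = -373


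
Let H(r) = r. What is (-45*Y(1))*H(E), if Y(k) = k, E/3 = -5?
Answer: 675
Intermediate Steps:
E = -15 (E = 3*(-5) = -15)
(-45*Y(1))*H(E) = -45*1*(-15) = -45*(-15) = 675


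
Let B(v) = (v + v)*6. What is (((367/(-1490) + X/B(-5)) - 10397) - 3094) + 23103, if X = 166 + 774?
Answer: 42894509/4470 ≈ 9596.1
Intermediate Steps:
B(v) = 12*v (B(v) = (2*v)*6 = 12*v)
X = 940
(((367/(-1490) + X/B(-5)) - 10397) - 3094) + 23103 = (((367/(-1490) + 940/((12*(-5)))) - 10397) - 3094) + 23103 = (((367*(-1/1490) + 940/(-60)) - 10397) - 3094) + 23103 = (((-367/1490 + 940*(-1/60)) - 10397) - 3094) + 23103 = (((-367/1490 - 47/3) - 10397) - 3094) + 23103 = ((-71131/4470 - 10397) - 3094) + 23103 = (-46545721/4470 - 3094) + 23103 = -60375901/4470 + 23103 = 42894509/4470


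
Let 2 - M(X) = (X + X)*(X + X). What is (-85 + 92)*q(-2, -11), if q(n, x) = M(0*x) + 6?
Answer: 56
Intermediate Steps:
M(X) = 2 - 4*X² (M(X) = 2 - (X + X)*(X + X) = 2 - 2*X*2*X = 2 - 4*X²)
q(n, x) = 8 (q(n, x) = (2 - 4*(0*x)²) + 6 = (2 - 4*0²) + 6 = (2 - 4*0) + 6 = (2 + 0) + 6 = 2 + 6 = 8)
(-85 + 92)*q(-2, -11) = (-85 + 92)*8 = 7*8 = 56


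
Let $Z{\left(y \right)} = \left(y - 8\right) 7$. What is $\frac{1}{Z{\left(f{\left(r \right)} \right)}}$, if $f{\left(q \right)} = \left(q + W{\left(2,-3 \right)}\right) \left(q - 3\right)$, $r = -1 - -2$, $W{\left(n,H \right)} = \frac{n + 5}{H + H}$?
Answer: $- \frac{3}{161} \approx -0.018634$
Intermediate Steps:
$W{\left(n,H \right)} = \frac{5 + n}{2 H}$
$r = 1$ ($r = -1 + 2 = 1$)
$f{\left(q \right)} = \left(-3 + q\right) \left(- \frac{7}{6} + q\right)$ ($f{\left(q \right)} = \left(q + \frac{5 + 2}{2 \left(-3\right)}\right) \left(q - 3\right) = \left(q + \frac{1}{2} \left(- \frac{1}{3}\right) 7\right) \left(-3 + q\right) = \left(q - \frac{7}{6}\right) \left(-3 + q\right) = \left(- \frac{7}{6} + q\right) \left(-3 + q\right) = \left(-3 + q\right) \left(- \frac{7}{6} + q\right)$)
$Z{\left(y \right)} = -56 + 7 y$ ($Z{\left(y \right)} = \left(-8 + y\right) 7 = -56 + 7 y$)
$\frac{1}{Z{\left(f{\left(r \right)} \right)}} = \frac{1}{-56 + 7 \left(\frac{7}{2} + 1^{2} - \frac{25}{6}\right)} = \frac{1}{-56 + 7 \left(\frac{7}{2} + 1 - \frac{25}{6}\right)} = \frac{1}{-56 + 7 \cdot \frac{1}{3}} = \frac{1}{-56 + \frac{7}{3}} = \frac{1}{- \frac{161}{3}} = - \frac{3}{161}$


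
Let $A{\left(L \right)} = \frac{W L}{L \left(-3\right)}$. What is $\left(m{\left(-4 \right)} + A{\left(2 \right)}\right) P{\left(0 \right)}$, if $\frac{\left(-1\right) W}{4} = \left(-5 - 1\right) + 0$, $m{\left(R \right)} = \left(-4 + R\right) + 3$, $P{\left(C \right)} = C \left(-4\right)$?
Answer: $0$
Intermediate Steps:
$P{\left(C \right)} = - 4 C$
$m{\left(R \right)} = -1 + R$
$W = 24$ ($W = - 4 \left(\left(-5 - 1\right) + 0\right) = - 4 \left(-6 + 0\right) = \left(-4\right) \left(-6\right) = 24$)
$A{\left(L \right)} = -8$ ($A{\left(L \right)} = \frac{24 L}{L \left(-3\right)} = \frac{24 L}{\left(-3\right) L} = 24 L \left(- \frac{1}{3 L}\right) = -8$)
$\left(m{\left(-4 \right)} + A{\left(2 \right)}\right) P{\left(0 \right)} = \left(\left(-1 - 4\right) - 8\right) \left(\left(-4\right) 0\right) = \left(-5 - 8\right) 0 = \left(-13\right) 0 = 0$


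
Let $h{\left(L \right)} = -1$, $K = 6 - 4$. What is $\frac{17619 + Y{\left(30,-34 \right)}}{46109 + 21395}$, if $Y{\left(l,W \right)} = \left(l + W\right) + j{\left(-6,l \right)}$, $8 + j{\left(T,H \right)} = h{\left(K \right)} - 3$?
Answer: $\frac{17603}{67504} \approx 0.26077$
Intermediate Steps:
$K = 2$ ($K = 6 - 4 = 2$)
$j{\left(T,H \right)} = -12$ ($j{\left(T,H \right)} = -8 - 4 = -12$)
$Y{\left(l,W \right)} = -12 + W + l$ ($Y{\left(l,W \right)} = \left(l + W\right) - 12 = \left(W + l\right) - 12 = -12 + W + l$)
$\frac{17619 + Y{\left(30,-34 \right)}}{46109 + 21395} = \frac{17619 - 16}{46109 + 21395} = \frac{17619 - 16}{67504} = 17603 \cdot \frac{1}{67504} = \frac{17603}{67504}$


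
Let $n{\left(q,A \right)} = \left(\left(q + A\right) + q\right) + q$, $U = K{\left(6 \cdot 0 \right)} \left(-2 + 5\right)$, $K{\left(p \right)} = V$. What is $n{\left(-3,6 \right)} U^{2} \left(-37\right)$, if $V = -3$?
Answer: $8991$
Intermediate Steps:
$K{\left(p \right)} = -3$
$U = -9$ ($U = - 3 \left(-2 + 5\right) = \left(-3\right) 3 = -9$)
$n{\left(q,A \right)} = A + 3 q$ ($n{\left(q,A \right)} = \left(\left(A + q\right) + q\right) + q = \left(A + 2 q\right) + q = A + 3 q$)
$n{\left(-3,6 \right)} U^{2} \left(-37\right) = \left(6 + 3 \left(-3\right)\right) \left(-9\right)^{2} \left(-37\right) = \left(6 - 9\right) 81 \left(-37\right) = \left(-3\right) 81 \left(-37\right) = \left(-243\right) \left(-37\right) = 8991$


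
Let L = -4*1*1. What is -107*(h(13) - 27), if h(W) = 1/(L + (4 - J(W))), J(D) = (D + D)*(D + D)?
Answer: 1953071/676 ≈ 2889.2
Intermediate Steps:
L = -4 (L = -4*1 = -4)
J(D) = 4*D² (J(D) = (2*D)*(2*D) = 4*D²)
h(W) = -1/(4*W²) (h(W) = 1/(-4 + (4 - 4*W²)) = 1/(-4*W²) = -1/(4*W²))
-107*(h(13) - 27) = -107*(-¼/13² - 27) = -107*(-¼*1/169 - 27) = -107*(-1/676 - 27) = -107*(-18253/676) = 1953071/676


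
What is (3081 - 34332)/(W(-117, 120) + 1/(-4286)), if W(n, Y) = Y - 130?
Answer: 44647262/14287 ≈ 3125.0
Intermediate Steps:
W(n, Y) = -130 + Y
(3081 - 34332)/(W(-117, 120) + 1/(-4286)) = (3081 - 34332)/((-130 + 120) + 1/(-4286)) = -31251/(-10 - 1/4286) = -31251/(-42861/4286) = -31251*(-4286/42861) = 44647262/14287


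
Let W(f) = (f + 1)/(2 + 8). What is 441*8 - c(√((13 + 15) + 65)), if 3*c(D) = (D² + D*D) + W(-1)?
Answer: 3466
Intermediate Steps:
W(f) = ⅒ + f/10 (W(f) = (1 + f)/10 = (1 + f)*(⅒) = ⅒ + f/10)
c(D) = 2*D²/3 (c(D) = ((D² + D*D) + (⅒ + (⅒)*(-1)))/3 = ((D² + D²) + (⅒ - ⅒))/3 = (2*D² + 0)/3 = (2*D²)/3 = 2*D²/3)
441*8 - c(√((13 + 15) + 65)) = 441*8 - 2*(√((13 + 15) + 65))²/3 = 3528 - 2*(√(28 + 65))²/3 = 3528 - 2*(√93)²/3 = 3528 - 2*93/3 = 3528 - 1*62 = 3528 - 62 = 3466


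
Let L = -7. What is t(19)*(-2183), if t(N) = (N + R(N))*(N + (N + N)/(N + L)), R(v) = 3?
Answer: -3193729/3 ≈ -1.0646e+6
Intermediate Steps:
t(N) = (3 + N)*(N + 2*N/(-7 + N)) (t(N) = (N + 3)*(N + (N + N)/(N - 7)) = (3 + N)*(N + (2*N)/(-7 + N)) = (3 + N)*(N + 2*N/(-7 + N)))
t(19)*(-2183) = (19*(-15 + 19² - 2*19)/(-7 + 19))*(-2183) = (19*(-15 + 361 - 38)/12)*(-2183) = (19*(1/12)*308)*(-2183) = (1463/3)*(-2183) = -3193729/3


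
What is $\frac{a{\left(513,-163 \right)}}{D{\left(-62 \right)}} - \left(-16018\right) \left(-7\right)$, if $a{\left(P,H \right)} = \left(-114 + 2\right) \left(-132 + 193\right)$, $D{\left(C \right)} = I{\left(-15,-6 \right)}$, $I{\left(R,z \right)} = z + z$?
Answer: $- \frac{334670}{3} \approx -1.1156 \cdot 10^{5}$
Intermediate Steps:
$I{\left(R,z \right)} = 2 z$
$D{\left(C \right)} = -12$ ($D{\left(C \right)} = 2 \left(-6\right) = -12$)
$a{\left(P,H \right)} = -6832$ ($a{\left(P,H \right)} = \left(-112\right) 61 = -6832$)
$\frac{a{\left(513,-163 \right)}}{D{\left(-62 \right)}} - \left(-16018\right) \left(-7\right) = - \frac{6832}{-12} - \left(-16018\right) \left(-7\right) = \left(-6832\right) \left(- \frac{1}{12}\right) - 112126 = \frac{1708}{3} - 112126 = - \frac{334670}{3}$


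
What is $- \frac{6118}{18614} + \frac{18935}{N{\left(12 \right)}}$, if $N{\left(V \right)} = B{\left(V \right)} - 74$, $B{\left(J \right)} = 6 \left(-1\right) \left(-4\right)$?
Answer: $- \frac{35276199}{93070} \approx -379.03$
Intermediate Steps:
$B{\left(J \right)} = 24$ ($B{\left(J \right)} = \left(-6\right) \left(-4\right) = 24$)
$N{\left(V \right)} = -50$ ($N{\left(V \right)} = 24 - 74 = -50$)
$- \frac{6118}{18614} + \frac{18935}{N{\left(12 \right)}} = - \frac{6118}{18614} + \frac{18935}{-50} = \left(-6118\right) \frac{1}{18614} + 18935 \left(- \frac{1}{50}\right) = - \frac{3059}{9307} - \frac{3787}{10} = - \frac{35276199}{93070}$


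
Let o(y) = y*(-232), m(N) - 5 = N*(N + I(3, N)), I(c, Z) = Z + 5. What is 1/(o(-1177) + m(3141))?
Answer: 1/20020536 ≈ 4.9949e-8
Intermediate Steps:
I(c, Z) = 5 + Z
m(N) = 5 + N*(5 + 2*N) (m(N) = 5 + N*(N + (5 + N)) = 5 + N*(5 + 2*N))
o(y) = -232*y
1/(o(-1177) + m(3141)) = 1/(-232*(-1177) + (5 + 3141² + 3141*(5 + 3141))) = 1/(273064 + (5 + 9865881 + 3141*3146)) = 1/(273064 + (5 + 9865881 + 9881586)) = 1/(273064 + 19747472) = 1/20020536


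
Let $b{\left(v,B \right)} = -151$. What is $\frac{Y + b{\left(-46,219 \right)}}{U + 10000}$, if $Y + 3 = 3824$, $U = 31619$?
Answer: $\frac{3670}{41619} \approx 0.088181$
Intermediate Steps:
$Y = 3821$ ($Y = -3 + 3824 = 3821$)
$\frac{Y + b{\left(-46,219 \right)}}{U + 10000} = \frac{3821 - 151}{31619 + 10000} = \frac{3670}{41619}$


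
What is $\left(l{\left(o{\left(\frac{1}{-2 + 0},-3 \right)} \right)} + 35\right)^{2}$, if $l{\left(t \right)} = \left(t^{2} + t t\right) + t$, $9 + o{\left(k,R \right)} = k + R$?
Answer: $112225$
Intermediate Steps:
$o{\left(k,R \right)} = -9 + R + k$ ($o{\left(k,R \right)} = -9 + \left(k + R\right) = -9 + \left(R + k\right) = -9 + R + k$)
$l{\left(t \right)} = t + 2 t^{2}$ ($l{\left(t \right)} = \left(t^{2} + t^{2}\right) + t = 2 t^{2} + t = t + 2 t^{2}$)
$\left(l{\left(o{\left(\frac{1}{-2 + 0},-3 \right)} \right)} + 35\right)^{2} = \left(\left(-9 - 3 + \frac{1}{-2 + 0}\right) \left(1 + 2 \left(-9 - 3 + \frac{1}{-2 + 0}\right)\right) + 35\right)^{2} = \left(\left(-9 - 3 + \frac{1}{-2}\right) \left(1 + 2 \left(-9 - 3 + \frac{1}{-2}\right)\right) + 35\right)^{2} = \left(\left(-9 - 3 - \frac{1}{2}\right) \left(1 + 2 \left(-9 - 3 - \frac{1}{2}\right)\right) + 35\right)^{2} = \left(- \frac{25 \left(1 + 2 \left(- \frac{25}{2}\right)\right)}{2} + 35\right)^{2} = \left(- \frac{25 \left(1 - 25\right)}{2} + 35\right)^{2} = \left(\left(- \frac{25}{2}\right) \left(-24\right) + 35\right)^{2} = \left(300 + 35\right)^{2} = 335^{2} = 112225$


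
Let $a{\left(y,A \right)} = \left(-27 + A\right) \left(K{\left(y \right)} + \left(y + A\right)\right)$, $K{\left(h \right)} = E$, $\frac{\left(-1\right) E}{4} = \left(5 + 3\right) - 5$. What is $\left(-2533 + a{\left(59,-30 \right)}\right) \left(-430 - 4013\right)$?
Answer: $15559386$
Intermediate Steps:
$E = -12$ ($E = - 4 \left(\left(5 + 3\right) - 5\right) = - 4 \left(8 - 5\right) = \left(-4\right) 3 = -12$)
$K{\left(h \right)} = -12$
$a{\left(y,A \right)} = \left(-27 + A\right) \left(-12 + A + y\right)$ ($a{\left(y,A \right)} = \left(-27 + A\right) \left(-12 + \left(y + A\right)\right) = \left(-27 + A\right) \left(-12 + \left(A + y\right)\right) = \left(-27 + A\right) \left(-12 + A + y\right)$)
$\left(-2533 + a{\left(59,-30 \right)}\right) \left(-430 - 4013\right) = \left(-2533 - \left(1869 - 900\right)\right) \left(-430 - 4013\right) = \left(-2533 + \left(324 + 900 + 1170 - 1593 - 1770\right)\right) \left(-4443\right) = \left(-2533 - 969\right) \left(-4443\right) = \left(-3502\right) \left(-4443\right) = 15559386$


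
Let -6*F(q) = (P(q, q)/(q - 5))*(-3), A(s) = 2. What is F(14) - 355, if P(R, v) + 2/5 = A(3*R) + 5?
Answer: -10639/30 ≈ -354.63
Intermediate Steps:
P(R, v) = 33/5 (P(R, v) = -2/5 + (2 + 5) = -2/5 + 7 = 33/5)
F(q) = 33/(10*(-5 + q)) (F(q) = -33/(5*(q - 5))*(-3)/6 = -33/(5*(-5 + q))*(-3)/6 = -(-33)/(10*(-5 + q)) = 33/(10*(-5 + q)))
F(14) - 355 = 33/(10*(-5 + 14)) - 355 = (33/10)/9 - 355 = (33/10)*(1/9) - 355 = 11/30 - 355 = -10639/30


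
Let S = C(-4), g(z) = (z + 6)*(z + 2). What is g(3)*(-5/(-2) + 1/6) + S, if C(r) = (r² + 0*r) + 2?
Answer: 138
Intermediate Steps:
C(r) = 2 + r² (C(r) = (r² + 0) + 2 = r² + 2 = 2 + r²)
g(z) = (2 + z)*(6 + z) (g(z) = (6 + z)*(2 + z) = (2 + z)*(6 + z))
S = 18 (S = 2 + (-4)² = 2 + 16 = 18)
g(3)*(-5/(-2) + 1/6) + S = (12 + 3² + 8*3)*(-5/(-2) + 1/6) + 18 = (12 + 9 + 24)*(-5*(-½) + 1*(⅙)) + 18 = 45*(5/2 + ⅙) + 18 = 45*(8/3) + 18 = 120 + 18 = 138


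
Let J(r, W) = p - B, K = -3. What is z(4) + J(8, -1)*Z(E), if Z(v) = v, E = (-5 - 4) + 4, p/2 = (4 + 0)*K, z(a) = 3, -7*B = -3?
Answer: 876/7 ≈ 125.14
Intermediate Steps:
B = 3/7 (B = -1/7*(-3) = 3/7 ≈ 0.42857)
p = -24 (p = 2*((4 + 0)*(-3)) = 2*(4*(-3)) = 2*(-12) = -24)
E = -5 (E = -9 + 4 = -5)
J(r, W) = -171/7 (J(r, W) = -24 - 1*3/7 = -24 - 3/7 = -171/7)
z(4) + J(8, -1)*Z(E) = 3 - 171/7*(-5) = 3 + 855/7 = 876/7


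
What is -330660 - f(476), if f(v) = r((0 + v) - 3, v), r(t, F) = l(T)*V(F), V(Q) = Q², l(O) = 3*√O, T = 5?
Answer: -330660 - 679728*√5 ≈ -1.8506e+6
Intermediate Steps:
r(t, F) = 3*√5*F² (r(t, F) = (3*√5)*F² = 3*√5*F²)
f(v) = 3*√5*v²
-330660 - f(476) = -330660 - 3*√5*476² = -330660 - 3*√5*226576 = -330660 - 679728*√5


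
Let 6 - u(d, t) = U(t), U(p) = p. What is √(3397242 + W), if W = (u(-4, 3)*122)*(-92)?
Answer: 3*√373730 ≈ 1834.0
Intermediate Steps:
u(d, t) = 6 - t
W = -33672 (W = ((6 - 1*3)*122)*(-92) = ((6 - 3)*122)*(-92) = (3*122)*(-92) = 366*(-92) = -33672)
√(3397242 + W) = √(3397242 - 33672) = √3363570 = 3*√373730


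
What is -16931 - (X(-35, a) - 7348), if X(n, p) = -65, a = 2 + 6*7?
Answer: -9518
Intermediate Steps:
a = 44 (a = 2 + 42 = 44)
-16931 - (X(-35, a) - 7348) = -16931 - (-65 - 7348) = -16931 - 1*(-7413) = -16931 + 7413 = -9518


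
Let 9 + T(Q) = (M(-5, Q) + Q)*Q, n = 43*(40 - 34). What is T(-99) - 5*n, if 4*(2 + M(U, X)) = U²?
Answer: 32325/4 ≈ 8081.3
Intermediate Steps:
M(U, X) = -2 + U²/4
n = 258 (n = 43*6 = 258)
T(Q) = -9 + Q*(17/4 + Q) (T(Q) = -9 + ((-2 + (¼)*(-5)²) + Q)*Q = -9 + ((-2 + (¼)*25) + Q)*Q = -9 + ((-2 + 25/4) + Q)*Q = -9 + (17/4 + Q)*Q = -9 + Q*(17/4 + Q))
T(-99) - 5*n = (-9 + (-99)² + (17/4)*(-99)) - 5*258 = (-9 + 9801 - 1683/4) - 1*1290 = 37485/4 - 1290 = 32325/4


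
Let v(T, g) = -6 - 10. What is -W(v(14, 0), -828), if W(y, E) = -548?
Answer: 548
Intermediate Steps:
v(T, g) = -16
-W(v(14, 0), -828) = -1*(-548) = 548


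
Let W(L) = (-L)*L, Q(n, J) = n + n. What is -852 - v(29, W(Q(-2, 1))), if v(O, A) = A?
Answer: -836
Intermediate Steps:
Q(n, J) = 2*n
W(L) = -L²
-852 - v(29, W(Q(-2, 1))) = -852 - (-1)*(2*(-2))² = -852 - (-1)*(-4)² = -852 - (-1)*16 = -852 - 1*(-16) = -852 + 16 = -836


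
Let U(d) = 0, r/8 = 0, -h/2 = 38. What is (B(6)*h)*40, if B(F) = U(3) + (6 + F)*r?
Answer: 0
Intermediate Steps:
h = -76 (h = -2*38 = -76)
r = 0 (r = 8*0 = 0)
B(F) = 0 (B(F) = 0 + (6 + F)*0 = 0 + 0 = 0)
(B(6)*h)*40 = (0*(-76))*40 = 0*40 = 0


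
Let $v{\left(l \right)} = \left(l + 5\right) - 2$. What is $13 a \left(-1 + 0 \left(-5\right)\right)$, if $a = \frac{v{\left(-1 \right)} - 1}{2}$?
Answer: $- \frac{13}{2} \approx -6.5$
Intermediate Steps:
$v{\left(l \right)} = 3 + l$ ($v{\left(l \right)} = \left(5 + l\right) - 2 = 3 + l$)
$a = \frac{1}{2}$ ($a = \frac{\left(3 - 1\right) - 1}{2} = \left(2 - 1\right) \frac{1}{2} = 1 \cdot \frac{1}{2} = \frac{1}{2} \approx 0.5$)
$13 a \left(-1 + 0 \left(-5\right)\right) = 13 \cdot \frac{1}{2} \left(-1 + 0 \left(-5\right)\right) = \frac{13 \left(-1 + 0\right)}{2} = \frac{13}{2} \left(-1\right) = - \frac{13}{2}$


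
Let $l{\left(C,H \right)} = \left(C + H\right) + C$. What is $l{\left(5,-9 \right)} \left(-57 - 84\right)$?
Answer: $-141$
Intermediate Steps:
$l{\left(C,H \right)} = H + 2 C$
$l{\left(5,-9 \right)} \left(-57 - 84\right) = \left(-9 + 2 \cdot 5\right) \left(-57 - 84\right) = \left(-9 + 10\right) \left(-141\right) = 1 \left(-141\right) = -141$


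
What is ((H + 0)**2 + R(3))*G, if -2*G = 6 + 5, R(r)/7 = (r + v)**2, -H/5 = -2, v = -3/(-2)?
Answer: -10637/8 ≈ -1329.6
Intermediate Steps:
v = 3/2 (v = -3*(-1/2) = 3/2 ≈ 1.5000)
H = 10 (H = -5*(-2) = 10)
R(r) = 7*(3/2 + r)**2 (R(r) = 7*(r + 3/2)**2 = 7*(3/2 + r)**2)
G = -11/2 (G = -(6 + 5)/2 = -1/2*11 = -11/2 ≈ -5.5000)
((H + 0)**2 + R(3))*G = ((10 + 0)**2 + 7*(3 + 2*3)**2/4)*(-11/2) = (10**2 + 7*(3 + 6)**2/4)*(-11/2) = (100 + (7/4)*9**2)*(-11/2) = (100 + (7/4)*81)*(-11/2) = (100 + 567/4)*(-11/2) = (967/4)*(-11/2) = -10637/8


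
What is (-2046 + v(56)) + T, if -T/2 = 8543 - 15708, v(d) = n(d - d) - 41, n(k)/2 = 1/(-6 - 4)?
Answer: 61214/5 ≈ 12243.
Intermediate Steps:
n(k) = -1/5 (n(k) = 2/(-6 - 4) = 2/(-10) = 2*(-1/10) = -1/5)
v(d) = -206/5 (v(d) = -1/5 - 41 = -206/5)
T = 14330 (T = -2*(8543 - 15708) = -2*(-7165) = 14330)
(-2046 + v(56)) + T = (-2046 - 206/5) + 14330 = -10436/5 + 14330 = 61214/5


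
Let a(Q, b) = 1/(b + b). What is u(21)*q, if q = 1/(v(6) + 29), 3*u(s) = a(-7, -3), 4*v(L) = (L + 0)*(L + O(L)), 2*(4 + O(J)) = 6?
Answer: -1/657 ≈ -0.0015221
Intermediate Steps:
O(J) = -1 (O(J) = -4 + (½)*6 = -4 + 3 = -1)
a(Q, b) = 1/(2*b)
v(L) = L*(-1 + L)/4 (v(L) = ((L + 0)*(L - 1))/4 = (L*(-1 + L))/4 = L*(-1 + L)/4)
u(s) = -1/18 (u(s) = ((½)/(-3))/3 = ((½)*(-⅓))/3 = (⅓)*(-⅙) = -1/18)
q = 2/73 (q = 1/((¼)*6*(-1 + 6) + 29) = 1/((¼)*6*5 + 29) = 1/(15/2 + 29) = 1/(73/2) = 2/73 ≈ 0.027397)
u(21)*q = -1/18*2/73 = -1/657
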